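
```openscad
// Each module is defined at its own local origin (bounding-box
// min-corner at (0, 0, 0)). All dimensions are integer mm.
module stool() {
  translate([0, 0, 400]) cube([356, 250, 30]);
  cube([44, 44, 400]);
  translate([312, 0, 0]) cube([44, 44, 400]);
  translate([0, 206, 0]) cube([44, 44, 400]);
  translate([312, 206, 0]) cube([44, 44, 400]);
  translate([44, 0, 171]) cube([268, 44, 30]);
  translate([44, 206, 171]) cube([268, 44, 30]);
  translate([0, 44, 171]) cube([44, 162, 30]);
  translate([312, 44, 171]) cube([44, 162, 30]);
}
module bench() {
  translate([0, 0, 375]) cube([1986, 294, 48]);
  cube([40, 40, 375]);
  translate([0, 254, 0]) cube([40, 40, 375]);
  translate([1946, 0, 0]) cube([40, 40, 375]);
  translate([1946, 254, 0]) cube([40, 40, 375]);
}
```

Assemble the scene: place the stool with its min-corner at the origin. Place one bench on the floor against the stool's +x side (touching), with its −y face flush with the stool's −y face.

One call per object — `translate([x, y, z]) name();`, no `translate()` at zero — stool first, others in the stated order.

stool();
translate([356, 0, 0]) bench();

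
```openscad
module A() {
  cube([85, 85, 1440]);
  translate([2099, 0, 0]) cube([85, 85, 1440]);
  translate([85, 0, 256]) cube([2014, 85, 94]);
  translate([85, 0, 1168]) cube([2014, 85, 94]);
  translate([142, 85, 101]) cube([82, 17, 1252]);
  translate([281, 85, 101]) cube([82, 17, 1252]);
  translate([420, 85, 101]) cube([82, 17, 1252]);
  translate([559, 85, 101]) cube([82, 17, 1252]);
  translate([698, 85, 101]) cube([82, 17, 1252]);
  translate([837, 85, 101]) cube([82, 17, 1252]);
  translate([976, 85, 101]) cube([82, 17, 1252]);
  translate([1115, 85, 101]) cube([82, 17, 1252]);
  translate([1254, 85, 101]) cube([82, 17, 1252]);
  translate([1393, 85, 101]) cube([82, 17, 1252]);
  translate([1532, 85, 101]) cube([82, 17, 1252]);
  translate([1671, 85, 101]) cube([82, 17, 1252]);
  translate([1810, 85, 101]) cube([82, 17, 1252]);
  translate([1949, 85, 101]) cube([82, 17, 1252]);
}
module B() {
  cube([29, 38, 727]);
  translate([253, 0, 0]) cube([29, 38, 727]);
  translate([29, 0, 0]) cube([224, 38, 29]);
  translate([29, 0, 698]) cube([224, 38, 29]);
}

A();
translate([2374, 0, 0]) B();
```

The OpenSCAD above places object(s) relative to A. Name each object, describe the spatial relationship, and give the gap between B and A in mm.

The picture frame's nearest face is 190 mm from the fence section's +x face.

A is a fence section. B is a picture frame. The picture frame is on the floor beside the fence section on its +x side. The gap between the picture frame and the fence section is 190 mm.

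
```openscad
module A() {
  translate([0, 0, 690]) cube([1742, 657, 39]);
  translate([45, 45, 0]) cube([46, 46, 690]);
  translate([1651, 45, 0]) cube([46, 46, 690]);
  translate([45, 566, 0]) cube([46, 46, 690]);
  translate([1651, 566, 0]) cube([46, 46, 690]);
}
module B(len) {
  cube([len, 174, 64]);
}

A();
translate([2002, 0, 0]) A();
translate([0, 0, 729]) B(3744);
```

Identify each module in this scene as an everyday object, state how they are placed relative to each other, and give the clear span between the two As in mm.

Second table starts at x = 2002; first ends at x = 1742; clear span = 2002 − 1742 = 260 mm.

A is a table. B is a beam. A beam spans the tops of two tables. The clear span between the two tables is 260 mm.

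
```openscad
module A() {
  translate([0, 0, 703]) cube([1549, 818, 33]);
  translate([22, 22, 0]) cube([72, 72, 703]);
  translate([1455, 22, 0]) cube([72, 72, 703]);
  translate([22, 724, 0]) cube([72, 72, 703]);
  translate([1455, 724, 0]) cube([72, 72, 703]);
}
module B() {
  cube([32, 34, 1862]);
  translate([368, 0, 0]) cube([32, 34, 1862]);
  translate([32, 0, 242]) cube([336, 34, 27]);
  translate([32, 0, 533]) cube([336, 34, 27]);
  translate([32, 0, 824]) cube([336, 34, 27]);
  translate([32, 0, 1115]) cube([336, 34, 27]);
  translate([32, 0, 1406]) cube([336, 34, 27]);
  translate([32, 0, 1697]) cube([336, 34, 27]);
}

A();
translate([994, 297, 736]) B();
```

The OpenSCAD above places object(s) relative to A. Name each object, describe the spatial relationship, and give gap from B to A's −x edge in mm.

A is a table. B is a ladder. The ladder is on top of the table. The gap from the ladder to the table's −x edge is 994 mm.

The ladder's min-x is at 994; the table's min-x is 0; gap = 994 mm.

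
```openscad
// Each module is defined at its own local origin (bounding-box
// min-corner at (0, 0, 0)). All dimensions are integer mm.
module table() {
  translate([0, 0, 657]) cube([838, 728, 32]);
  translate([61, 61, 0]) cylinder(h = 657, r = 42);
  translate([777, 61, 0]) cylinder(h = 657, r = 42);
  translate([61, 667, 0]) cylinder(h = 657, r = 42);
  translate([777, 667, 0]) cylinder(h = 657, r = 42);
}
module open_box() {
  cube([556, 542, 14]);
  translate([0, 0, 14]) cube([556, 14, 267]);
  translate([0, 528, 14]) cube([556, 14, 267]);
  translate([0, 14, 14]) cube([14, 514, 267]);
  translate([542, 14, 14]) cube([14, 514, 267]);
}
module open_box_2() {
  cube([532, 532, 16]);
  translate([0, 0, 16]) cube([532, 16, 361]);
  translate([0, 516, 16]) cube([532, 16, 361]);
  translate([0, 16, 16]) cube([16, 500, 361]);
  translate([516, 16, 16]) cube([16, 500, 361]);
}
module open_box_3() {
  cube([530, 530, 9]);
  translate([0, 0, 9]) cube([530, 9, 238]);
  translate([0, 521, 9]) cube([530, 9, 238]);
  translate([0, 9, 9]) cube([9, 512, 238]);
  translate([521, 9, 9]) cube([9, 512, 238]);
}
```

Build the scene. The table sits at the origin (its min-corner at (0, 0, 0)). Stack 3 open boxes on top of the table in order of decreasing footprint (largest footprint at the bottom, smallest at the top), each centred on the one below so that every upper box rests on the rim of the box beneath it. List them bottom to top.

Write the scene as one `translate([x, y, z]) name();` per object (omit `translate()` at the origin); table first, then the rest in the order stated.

table();
translate([141, 93, 689]) open_box();
translate([153, 98, 970]) open_box_2();
translate([154, 99, 1347]) open_box_3();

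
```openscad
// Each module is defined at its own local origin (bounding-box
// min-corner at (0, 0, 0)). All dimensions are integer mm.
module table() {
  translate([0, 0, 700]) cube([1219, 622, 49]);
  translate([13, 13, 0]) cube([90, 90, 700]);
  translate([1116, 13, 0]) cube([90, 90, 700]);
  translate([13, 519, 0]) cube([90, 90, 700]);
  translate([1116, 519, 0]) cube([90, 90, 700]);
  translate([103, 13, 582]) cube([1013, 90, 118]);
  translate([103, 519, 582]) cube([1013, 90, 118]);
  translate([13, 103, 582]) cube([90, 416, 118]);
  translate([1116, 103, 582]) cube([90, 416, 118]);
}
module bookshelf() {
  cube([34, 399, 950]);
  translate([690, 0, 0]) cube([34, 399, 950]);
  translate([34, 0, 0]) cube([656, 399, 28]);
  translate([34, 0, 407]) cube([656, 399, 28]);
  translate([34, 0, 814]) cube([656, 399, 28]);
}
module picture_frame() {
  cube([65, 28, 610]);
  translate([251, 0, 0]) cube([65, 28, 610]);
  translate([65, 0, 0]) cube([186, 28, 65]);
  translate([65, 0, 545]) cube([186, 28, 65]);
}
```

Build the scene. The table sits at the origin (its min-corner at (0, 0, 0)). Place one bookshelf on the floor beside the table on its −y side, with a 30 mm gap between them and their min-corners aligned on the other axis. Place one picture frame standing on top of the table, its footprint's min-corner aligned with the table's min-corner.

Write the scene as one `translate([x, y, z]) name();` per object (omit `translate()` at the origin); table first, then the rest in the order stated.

table();
translate([0, -429, 0]) bookshelf();
translate([0, 0, 749]) picture_frame();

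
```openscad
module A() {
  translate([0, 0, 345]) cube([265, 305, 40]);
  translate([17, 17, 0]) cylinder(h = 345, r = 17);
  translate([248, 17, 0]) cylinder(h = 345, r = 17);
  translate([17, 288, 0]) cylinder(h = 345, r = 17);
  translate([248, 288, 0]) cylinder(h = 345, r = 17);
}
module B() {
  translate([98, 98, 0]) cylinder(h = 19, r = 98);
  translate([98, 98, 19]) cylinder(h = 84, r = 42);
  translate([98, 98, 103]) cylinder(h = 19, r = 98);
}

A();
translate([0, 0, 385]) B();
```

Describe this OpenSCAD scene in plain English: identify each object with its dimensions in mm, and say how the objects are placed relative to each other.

A is a simple wooden stool: a rectangular seat 265 mm (x) by 305 mm (y), 40 mm thick, top face at z = 385 mm, on four round legs, each 34 mm in diameter. The legs rest on z = 0, each leg's axis is inset half a diameter from the nearest pair of seat edges (so the leg's bounding box is flush with the corner).

B is a spool: two coaxial disc flanges of radius 98 mm and thickness 19 mm, joined by a core cylinder of radius 42 mm and height 84 mm. The lower flange rests on z = 0 and the three cylinders share a vertical axis.

The spool is on top of the stool.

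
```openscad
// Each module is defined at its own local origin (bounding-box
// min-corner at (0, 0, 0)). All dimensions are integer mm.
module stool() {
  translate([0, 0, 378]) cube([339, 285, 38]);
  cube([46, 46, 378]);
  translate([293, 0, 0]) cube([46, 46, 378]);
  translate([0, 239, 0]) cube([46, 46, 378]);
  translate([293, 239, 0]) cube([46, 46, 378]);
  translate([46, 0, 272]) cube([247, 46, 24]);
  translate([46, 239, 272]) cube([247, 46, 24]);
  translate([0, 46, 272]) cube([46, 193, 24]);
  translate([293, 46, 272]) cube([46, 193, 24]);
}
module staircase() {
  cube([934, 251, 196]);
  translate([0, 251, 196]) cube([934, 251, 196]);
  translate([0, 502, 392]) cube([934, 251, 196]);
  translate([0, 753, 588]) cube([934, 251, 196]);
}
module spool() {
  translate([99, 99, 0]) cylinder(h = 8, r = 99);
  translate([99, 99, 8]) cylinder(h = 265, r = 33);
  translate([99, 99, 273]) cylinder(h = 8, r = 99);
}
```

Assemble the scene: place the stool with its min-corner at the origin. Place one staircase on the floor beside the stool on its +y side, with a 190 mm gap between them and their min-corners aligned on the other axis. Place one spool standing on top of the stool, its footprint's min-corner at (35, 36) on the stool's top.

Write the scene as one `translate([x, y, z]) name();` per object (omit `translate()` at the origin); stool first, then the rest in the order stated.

stool();
translate([0, 475, 0]) staircase();
translate([35, 36, 416]) spool();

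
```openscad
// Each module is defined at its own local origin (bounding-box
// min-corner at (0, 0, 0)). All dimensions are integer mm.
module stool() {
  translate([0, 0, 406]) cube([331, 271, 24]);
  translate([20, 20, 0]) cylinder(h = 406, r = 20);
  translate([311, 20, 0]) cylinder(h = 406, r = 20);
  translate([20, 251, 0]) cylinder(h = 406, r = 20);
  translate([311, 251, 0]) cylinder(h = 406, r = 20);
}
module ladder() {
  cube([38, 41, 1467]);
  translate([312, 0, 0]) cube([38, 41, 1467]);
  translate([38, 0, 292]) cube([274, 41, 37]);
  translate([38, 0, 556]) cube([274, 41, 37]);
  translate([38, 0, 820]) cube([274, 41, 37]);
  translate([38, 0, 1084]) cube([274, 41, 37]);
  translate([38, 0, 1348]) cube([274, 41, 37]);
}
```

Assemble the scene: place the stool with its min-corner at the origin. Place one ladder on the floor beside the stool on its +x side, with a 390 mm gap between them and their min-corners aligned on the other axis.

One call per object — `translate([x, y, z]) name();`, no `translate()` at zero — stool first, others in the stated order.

stool();
translate([721, 0, 0]) ladder();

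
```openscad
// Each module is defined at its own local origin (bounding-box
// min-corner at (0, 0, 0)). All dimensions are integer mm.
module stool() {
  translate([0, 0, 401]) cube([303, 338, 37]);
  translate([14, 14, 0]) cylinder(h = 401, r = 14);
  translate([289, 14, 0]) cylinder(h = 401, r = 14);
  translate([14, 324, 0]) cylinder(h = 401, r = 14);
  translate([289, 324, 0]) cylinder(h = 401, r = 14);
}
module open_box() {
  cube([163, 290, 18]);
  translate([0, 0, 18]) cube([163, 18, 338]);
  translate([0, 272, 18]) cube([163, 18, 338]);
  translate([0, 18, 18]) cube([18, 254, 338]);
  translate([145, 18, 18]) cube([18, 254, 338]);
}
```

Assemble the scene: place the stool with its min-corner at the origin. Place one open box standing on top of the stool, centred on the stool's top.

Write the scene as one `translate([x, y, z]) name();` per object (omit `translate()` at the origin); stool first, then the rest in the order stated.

stool();
translate([70, 24, 438]) open_box();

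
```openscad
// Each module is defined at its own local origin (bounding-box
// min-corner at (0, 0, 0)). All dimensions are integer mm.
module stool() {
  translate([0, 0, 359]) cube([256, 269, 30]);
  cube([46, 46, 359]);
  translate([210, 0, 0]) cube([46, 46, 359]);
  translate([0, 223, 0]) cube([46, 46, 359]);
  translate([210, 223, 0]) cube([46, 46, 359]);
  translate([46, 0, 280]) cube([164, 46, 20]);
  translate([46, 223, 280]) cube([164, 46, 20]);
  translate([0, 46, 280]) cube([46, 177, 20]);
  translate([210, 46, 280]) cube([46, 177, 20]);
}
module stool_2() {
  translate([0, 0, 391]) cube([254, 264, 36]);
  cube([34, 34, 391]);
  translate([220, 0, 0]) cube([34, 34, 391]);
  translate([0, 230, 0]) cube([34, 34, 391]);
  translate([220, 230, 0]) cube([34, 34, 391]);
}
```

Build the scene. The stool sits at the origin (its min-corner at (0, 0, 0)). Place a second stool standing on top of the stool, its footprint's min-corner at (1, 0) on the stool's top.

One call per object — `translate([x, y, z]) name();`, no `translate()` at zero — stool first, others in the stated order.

stool();
translate([1, 0, 389]) stool_2();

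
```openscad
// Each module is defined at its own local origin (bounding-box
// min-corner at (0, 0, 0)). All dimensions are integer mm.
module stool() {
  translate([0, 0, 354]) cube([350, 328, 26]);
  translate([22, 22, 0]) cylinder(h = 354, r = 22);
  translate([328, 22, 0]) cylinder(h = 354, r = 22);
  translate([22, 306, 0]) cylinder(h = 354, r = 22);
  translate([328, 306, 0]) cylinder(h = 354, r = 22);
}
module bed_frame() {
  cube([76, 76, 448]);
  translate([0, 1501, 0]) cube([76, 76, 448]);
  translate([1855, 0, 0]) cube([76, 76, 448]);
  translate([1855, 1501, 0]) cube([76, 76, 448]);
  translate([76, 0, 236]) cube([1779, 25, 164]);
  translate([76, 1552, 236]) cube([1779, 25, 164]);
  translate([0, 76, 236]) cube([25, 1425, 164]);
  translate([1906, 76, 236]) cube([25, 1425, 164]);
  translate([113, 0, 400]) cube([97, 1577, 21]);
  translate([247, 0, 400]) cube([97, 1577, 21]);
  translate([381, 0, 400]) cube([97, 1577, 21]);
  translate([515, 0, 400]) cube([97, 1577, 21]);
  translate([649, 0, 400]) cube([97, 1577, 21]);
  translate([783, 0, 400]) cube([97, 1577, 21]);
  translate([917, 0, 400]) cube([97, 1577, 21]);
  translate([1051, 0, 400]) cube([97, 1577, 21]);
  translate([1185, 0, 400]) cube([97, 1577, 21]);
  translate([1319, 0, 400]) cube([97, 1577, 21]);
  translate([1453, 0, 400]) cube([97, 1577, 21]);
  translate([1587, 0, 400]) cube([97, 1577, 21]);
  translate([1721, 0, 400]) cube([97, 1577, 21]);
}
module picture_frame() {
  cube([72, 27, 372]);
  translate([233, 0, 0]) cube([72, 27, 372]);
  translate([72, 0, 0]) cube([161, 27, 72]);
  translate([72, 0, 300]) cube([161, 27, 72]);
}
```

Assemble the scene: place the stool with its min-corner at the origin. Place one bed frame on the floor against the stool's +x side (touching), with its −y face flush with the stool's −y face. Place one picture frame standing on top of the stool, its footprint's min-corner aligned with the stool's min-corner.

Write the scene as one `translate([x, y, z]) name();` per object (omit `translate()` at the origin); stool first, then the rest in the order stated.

stool();
translate([350, 0, 0]) bed_frame();
translate([0, 0, 380]) picture_frame();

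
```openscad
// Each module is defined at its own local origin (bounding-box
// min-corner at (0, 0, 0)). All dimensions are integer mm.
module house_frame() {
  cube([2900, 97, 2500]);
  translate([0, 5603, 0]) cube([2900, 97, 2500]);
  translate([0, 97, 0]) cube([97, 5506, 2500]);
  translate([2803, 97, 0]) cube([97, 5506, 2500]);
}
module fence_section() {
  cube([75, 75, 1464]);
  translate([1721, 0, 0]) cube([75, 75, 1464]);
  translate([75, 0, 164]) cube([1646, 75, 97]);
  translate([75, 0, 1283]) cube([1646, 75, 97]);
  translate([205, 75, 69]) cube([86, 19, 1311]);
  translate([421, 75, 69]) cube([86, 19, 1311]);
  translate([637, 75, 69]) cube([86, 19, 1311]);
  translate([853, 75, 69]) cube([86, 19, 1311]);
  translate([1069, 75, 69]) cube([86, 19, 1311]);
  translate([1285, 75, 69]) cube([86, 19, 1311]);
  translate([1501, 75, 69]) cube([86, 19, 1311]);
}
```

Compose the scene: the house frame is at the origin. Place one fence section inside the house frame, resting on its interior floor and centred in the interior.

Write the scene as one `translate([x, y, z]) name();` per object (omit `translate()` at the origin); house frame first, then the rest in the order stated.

house_frame();
translate([552, 2803, 0]) fence_section();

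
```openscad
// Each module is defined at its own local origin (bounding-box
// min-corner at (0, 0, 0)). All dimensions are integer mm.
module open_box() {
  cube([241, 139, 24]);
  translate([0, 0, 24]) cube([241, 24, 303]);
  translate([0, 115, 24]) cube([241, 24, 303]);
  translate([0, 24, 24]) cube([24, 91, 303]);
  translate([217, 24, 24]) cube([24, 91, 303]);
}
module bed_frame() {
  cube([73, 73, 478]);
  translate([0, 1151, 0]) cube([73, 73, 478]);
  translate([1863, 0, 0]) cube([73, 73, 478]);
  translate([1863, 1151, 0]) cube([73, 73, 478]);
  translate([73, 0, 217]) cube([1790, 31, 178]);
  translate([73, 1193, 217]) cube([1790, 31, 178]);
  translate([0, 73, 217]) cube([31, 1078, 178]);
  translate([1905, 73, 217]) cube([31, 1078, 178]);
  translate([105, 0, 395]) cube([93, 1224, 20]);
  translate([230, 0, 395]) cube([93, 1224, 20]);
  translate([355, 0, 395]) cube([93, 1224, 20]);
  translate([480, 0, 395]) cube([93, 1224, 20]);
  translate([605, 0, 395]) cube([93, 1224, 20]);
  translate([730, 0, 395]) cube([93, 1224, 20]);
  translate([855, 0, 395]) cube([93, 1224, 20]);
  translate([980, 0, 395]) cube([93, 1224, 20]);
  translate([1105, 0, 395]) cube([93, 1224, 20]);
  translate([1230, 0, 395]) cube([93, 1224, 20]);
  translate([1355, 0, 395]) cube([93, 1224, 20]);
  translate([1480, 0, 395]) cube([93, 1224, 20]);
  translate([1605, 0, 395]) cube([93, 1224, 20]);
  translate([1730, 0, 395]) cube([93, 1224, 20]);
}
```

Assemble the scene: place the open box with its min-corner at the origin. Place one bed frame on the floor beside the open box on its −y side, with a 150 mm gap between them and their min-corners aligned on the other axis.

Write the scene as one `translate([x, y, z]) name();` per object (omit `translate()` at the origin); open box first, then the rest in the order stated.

open_box();
translate([0, -1374, 0]) bed_frame();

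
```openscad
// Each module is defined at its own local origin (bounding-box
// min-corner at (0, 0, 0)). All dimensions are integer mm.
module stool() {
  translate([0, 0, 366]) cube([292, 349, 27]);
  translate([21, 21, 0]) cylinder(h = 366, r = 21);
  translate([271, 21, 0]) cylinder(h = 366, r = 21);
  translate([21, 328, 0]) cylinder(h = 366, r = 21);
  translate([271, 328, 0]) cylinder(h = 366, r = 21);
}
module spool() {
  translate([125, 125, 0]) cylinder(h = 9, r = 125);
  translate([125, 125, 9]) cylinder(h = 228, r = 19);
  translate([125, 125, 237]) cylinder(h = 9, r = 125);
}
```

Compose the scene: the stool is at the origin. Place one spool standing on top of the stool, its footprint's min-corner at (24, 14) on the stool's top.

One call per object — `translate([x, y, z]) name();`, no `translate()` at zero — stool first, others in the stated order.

stool();
translate([24, 14, 393]) spool();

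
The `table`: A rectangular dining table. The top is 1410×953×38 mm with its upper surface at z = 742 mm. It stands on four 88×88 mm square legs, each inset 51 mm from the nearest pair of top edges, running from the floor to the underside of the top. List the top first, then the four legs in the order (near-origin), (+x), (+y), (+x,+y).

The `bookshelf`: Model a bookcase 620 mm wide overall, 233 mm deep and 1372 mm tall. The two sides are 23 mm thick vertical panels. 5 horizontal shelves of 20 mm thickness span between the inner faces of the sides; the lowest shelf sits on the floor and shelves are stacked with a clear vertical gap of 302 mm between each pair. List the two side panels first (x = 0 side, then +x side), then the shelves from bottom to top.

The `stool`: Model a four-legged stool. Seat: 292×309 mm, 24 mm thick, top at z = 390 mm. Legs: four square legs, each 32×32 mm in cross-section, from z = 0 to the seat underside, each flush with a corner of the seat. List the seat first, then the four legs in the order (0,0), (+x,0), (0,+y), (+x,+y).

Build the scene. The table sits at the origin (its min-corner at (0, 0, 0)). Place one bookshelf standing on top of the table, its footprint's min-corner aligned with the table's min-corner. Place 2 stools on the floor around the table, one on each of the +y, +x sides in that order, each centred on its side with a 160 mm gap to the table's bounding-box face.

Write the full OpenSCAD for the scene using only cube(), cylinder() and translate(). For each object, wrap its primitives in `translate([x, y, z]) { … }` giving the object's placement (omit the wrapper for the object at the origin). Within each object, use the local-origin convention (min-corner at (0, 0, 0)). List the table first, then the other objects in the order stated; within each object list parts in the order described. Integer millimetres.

translate([0, 0, 704]) cube([1410, 953, 38]);
translate([51, 51, 0]) cube([88, 88, 704]);
translate([1271, 51, 0]) cube([88, 88, 704]);
translate([51, 814, 0]) cube([88, 88, 704]);
translate([1271, 814, 0]) cube([88, 88, 704]);
translate([0, 0, 742]) {
  cube([23, 233, 1372]);
  translate([597, 0, 0]) cube([23, 233, 1372]);
  translate([23, 0, 0]) cube([574, 233, 20]);
  translate([23, 0, 322]) cube([574, 233, 20]);
  translate([23, 0, 644]) cube([574, 233, 20]);
  translate([23, 0, 966]) cube([574, 233, 20]);
  translate([23, 0, 1288]) cube([574, 233, 20]);
}
translate([559, 1113, 0]) {
  translate([0, 0, 366]) cube([292, 309, 24]);
  cube([32, 32, 366]);
  translate([260, 0, 0]) cube([32, 32, 366]);
  translate([0, 277, 0]) cube([32, 32, 366]);
  translate([260, 277, 0]) cube([32, 32, 366]);
}
translate([1570, 322, 0]) {
  translate([0, 0, 366]) cube([292, 309, 24]);
  cube([32, 32, 366]);
  translate([260, 0, 0]) cube([32, 32, 366]);
  translate([0, 277, 0]) cube([32, 32, 366]);
  translate([260, 277, 0]) cube([32, 32, 366]);
}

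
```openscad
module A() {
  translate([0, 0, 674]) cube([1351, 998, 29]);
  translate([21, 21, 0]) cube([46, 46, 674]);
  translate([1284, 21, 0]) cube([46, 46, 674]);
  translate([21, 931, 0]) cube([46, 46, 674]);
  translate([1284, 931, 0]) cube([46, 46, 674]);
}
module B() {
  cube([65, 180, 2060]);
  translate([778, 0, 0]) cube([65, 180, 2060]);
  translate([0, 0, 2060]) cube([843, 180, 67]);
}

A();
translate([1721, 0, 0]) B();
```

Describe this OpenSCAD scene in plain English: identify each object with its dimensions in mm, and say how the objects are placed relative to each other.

A is a table with a 1351×998 mm rectangular top, 29 mm thick, top surface at z = 703 mm, supported by four 46×46 mm square legs, each inset 21 mm from the nearest pair of top edges, running from the floor.

B is a door frame. The clear opening is 713 mm wide and 2060 mm high. Two 65 mm wide jambs, 180 mm deep, stand either side of the opening from the floor to the top of the opening. A 67 mm thick head sits across the top of both jambs, spanning the full outside width of the frame.

The door frame is on the floor beside the table on its +x side.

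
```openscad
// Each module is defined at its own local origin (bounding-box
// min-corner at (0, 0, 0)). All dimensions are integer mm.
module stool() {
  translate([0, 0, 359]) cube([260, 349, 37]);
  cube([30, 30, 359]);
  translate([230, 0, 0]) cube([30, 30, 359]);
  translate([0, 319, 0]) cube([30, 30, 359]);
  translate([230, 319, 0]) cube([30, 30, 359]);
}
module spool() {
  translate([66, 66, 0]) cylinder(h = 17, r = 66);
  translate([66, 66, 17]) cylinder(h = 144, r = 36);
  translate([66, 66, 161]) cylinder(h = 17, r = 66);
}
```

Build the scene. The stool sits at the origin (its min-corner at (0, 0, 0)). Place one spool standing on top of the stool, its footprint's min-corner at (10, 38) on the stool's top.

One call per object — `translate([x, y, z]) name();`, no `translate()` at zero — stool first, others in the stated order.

stool();
translate([10, 38, 396]) spool();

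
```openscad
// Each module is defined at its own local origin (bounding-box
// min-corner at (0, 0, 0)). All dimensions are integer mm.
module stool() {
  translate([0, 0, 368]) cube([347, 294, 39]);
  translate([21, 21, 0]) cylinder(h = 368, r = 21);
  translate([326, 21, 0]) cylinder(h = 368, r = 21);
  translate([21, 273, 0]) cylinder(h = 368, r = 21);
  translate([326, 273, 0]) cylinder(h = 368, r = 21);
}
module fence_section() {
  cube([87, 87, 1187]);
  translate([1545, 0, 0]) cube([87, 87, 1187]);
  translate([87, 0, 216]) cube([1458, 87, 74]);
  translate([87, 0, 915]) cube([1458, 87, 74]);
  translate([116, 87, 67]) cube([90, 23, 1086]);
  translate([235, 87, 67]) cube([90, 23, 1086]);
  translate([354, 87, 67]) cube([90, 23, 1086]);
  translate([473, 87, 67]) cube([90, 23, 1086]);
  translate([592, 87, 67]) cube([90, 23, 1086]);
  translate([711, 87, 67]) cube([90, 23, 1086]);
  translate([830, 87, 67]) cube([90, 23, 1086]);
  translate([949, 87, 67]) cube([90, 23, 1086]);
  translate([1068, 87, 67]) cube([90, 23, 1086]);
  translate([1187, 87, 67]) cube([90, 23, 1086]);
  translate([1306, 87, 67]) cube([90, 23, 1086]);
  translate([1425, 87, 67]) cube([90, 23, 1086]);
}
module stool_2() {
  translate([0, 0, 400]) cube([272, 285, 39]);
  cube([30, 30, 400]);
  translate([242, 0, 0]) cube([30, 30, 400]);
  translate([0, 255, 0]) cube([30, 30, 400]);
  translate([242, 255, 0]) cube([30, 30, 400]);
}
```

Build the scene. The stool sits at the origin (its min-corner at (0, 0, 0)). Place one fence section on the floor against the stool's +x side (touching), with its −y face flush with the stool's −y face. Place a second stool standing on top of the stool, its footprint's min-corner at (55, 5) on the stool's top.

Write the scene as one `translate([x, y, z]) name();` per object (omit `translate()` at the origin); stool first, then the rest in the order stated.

stool();
translate([347, 0, 0]) fence_section();
translate([55, 5, 407]) stool_2();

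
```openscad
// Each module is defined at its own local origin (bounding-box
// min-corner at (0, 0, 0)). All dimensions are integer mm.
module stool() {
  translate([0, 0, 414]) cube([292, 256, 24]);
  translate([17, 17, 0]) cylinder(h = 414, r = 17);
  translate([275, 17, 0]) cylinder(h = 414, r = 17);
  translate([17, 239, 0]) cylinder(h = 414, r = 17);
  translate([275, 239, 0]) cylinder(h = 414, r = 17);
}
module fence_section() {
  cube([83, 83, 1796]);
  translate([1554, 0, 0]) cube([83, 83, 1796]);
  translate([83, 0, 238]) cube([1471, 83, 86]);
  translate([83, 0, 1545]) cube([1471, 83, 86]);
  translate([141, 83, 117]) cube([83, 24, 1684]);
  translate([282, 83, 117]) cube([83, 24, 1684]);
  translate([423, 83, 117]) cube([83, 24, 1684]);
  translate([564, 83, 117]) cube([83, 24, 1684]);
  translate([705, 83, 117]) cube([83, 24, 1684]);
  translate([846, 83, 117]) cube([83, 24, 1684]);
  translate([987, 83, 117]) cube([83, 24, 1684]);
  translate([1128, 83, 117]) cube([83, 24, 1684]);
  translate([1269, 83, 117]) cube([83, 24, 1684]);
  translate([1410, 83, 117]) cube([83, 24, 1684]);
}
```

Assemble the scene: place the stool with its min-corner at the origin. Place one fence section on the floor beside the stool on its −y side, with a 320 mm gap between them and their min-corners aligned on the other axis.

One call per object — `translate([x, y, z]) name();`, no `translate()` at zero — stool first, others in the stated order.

stool();
translate([0, -427, 0]) fence_section();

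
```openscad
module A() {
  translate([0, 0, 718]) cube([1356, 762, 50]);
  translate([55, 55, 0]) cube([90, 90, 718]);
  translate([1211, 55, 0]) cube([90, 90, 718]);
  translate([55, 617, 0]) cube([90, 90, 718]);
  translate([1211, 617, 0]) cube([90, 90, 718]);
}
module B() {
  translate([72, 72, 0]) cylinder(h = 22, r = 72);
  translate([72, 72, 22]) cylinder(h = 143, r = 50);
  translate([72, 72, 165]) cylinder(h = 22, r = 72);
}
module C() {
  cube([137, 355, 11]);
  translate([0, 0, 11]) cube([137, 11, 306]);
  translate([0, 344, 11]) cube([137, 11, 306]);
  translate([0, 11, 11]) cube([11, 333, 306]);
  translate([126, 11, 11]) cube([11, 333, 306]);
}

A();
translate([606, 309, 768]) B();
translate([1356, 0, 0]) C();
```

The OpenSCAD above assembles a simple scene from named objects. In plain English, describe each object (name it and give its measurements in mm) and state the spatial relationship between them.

A is a table: top 1356 mm (x) × 762 mm (y), 50 mm thick, upper face at z = 768 mm, on four 90×90 mm square legs, each inset 55 mm from the nearest pair of top edges, running from z = 0 to the bottom of the top.

B is a spool: two coaxial disc flanges of radius 72 mm and thickness 22 mm, joined by a core cylinder of radius 50 mm and height 143 mm. The lower flange rests on z = 0 and the three cylinders share a vertical axis.

C is an open-topped rectangular box: outside dimensions 137×355×317 mm, with a uniform wall and base thickness of 11 mm. The base is a full 137×355 slab on the floor; four walls sit on top of the base. The front and back walls (the −y and +y sides) span the full width; the two side walls fit between them.

The spool is on top of the table, centred. The open box is against the table's +x side, with their −y faces flush.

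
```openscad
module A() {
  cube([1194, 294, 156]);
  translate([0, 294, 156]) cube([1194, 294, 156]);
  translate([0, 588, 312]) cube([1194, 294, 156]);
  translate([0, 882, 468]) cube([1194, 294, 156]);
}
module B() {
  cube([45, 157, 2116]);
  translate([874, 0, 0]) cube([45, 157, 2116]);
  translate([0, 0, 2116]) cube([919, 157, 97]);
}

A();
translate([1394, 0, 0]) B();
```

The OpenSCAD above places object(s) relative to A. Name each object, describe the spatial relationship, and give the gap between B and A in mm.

A is a staircase. B is a door frame. The door frame is on the floor beside the staircase on its +x side. The gap between the door frame and the staircase is 200 mm.

The door frame's nearest face is 200 mm from the staircase's +x face.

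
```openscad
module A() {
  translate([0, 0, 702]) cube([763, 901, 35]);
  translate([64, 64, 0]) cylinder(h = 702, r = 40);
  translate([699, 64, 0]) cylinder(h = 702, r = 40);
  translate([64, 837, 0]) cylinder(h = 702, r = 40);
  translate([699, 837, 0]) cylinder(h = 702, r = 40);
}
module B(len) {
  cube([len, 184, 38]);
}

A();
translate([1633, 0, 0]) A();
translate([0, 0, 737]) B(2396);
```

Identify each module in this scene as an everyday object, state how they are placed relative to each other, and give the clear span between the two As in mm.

Second table starts at x = 1633; first ends at x = 763; clear span = 1633 − 763 = 870 mm.

A is a table. B is a beam. A beam spans the tops of two tables. The clear span between the two tables is 870 mm.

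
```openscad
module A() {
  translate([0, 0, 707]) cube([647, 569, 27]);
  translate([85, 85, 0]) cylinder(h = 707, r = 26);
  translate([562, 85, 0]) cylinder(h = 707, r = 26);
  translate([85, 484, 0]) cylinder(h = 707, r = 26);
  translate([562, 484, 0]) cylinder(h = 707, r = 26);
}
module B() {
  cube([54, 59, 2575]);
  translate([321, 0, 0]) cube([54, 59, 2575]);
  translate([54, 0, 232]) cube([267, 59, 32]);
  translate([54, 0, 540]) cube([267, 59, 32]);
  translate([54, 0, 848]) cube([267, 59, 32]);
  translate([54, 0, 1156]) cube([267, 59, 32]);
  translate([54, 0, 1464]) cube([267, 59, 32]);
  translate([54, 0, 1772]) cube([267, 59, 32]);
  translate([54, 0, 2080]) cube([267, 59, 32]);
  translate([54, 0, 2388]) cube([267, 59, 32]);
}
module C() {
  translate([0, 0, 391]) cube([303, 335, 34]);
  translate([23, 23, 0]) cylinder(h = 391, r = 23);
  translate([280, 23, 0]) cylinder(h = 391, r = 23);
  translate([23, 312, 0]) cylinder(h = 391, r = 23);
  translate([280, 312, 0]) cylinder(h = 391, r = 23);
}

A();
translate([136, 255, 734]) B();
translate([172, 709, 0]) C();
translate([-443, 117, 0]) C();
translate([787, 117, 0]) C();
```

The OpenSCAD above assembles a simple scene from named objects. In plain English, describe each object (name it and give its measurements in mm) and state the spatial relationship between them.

A is a table with a 647×569 mm rectangular top, 27 mm thick, top surface at z = 734 mm, supported by four round legs of 52 mm diameter, each leg's bounding box inset 59 mm from the nearest pair of top edges, running from the floor.

B is a straight ladder. Two 54×59 mm vertical rails, 2575 mm tall, stand 375 mm apart (outside-to-outside) with their front faces coplanar on the −y side. 8 rungs, each 59 mm deep and 32 mm tall, span between the inner faces of the rails, front faces flush with the rails. The lowest rung's underside is at z = 232 mm and rungs are spaced 308 mm apart (underside to underside).

C is a four-legged stool. The seat is a 303×335×34 mm slab whose top surface is at z = 425 mm; four round legs, each 46 mm in diameter, run from the floor (z = 0) to the underside of the seat, each leg's axis is inset half a diameter from the nearest pair of seat edges (so the leg's bounding box is flush with the corner).

The ladder is on top of the table, centred. Three stools sit around the table at the +y, −x, +x sides.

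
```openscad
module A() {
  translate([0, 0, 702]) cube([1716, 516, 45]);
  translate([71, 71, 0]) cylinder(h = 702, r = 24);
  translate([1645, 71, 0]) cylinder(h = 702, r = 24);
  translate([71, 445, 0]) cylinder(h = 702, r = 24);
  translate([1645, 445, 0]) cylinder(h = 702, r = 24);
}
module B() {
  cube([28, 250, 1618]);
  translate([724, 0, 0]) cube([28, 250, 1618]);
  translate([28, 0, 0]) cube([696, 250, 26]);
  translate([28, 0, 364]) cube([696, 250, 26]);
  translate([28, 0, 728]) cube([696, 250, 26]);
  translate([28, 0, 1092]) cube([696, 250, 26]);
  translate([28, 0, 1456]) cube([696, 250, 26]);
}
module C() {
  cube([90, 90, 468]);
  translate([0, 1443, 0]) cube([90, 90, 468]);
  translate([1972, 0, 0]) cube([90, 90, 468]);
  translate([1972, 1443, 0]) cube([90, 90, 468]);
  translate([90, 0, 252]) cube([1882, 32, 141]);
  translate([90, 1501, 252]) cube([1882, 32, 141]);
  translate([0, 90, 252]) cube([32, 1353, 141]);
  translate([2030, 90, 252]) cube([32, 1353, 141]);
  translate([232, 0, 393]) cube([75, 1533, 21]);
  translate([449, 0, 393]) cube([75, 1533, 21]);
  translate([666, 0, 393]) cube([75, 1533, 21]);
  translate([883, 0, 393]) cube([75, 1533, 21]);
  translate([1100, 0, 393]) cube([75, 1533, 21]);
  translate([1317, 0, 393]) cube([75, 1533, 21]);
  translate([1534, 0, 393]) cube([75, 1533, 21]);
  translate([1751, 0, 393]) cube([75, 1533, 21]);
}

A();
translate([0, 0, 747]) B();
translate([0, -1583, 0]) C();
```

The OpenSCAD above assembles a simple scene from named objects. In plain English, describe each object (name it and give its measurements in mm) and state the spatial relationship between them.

A is a table with a 1716×516 mm rectangular top, 45 mm thick, top surface at z = 747 mm, supported by four round legs of 48 mm diameter, each leg's bounding box inset 47 mm from the nearest pair of top edges, running from the floor.

B is an open bookshelf. Two side panels, each 28 mm thick, 250 mm deep and 1618 mm tall, stand 752 mm apart (outside-to-outside). Between them sit 5 shelves, each 26 mm thick and 250 mm deep, spanning the full gap between the sides. The bottom shelf rests on the floor (its underside at z = 0) and the clear gap between one shelf's top and the next shelf's underside is 338 mm.

C is a bed frame 2062 mm long (x) by 1533 mm wide (y). Four 90×90 mm corner posts, 468 mm tall, at the corners of the footprint. Four rails of 32 mm thickness and 141 mm height run between adjacent posts with their undersides at z = 252 mm, their outer faces flush with the outside of the frame (the two x-running rails run between the posts' inner faces; the two y-running rails run between the posts' inner faces). 8 slats, each 75 mm wide (x) and 21 mm thick, lie across the top of the two x-running rails, running the full 1533 mm width of the frame in y; the slats are evenly spaced along x between the inner faces of the end posts with equal gaps (rounded down to the nearest mm) at the −x end and between each pair — any rounding remainder accumulates at the +x end.

The bookshelf is on top of the table. The bed frame is on the floor beside the table on its −y side.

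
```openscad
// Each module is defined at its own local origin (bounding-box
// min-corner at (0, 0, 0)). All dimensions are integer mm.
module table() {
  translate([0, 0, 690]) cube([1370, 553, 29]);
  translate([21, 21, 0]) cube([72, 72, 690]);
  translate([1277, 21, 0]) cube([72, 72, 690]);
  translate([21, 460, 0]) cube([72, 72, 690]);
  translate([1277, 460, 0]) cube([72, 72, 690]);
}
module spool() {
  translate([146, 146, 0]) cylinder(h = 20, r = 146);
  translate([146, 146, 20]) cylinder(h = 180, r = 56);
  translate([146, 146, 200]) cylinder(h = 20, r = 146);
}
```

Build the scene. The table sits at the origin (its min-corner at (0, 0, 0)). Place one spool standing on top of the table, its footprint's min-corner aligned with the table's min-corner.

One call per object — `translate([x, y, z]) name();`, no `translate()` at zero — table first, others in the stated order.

table();
translate([0, 0, 719]) spool();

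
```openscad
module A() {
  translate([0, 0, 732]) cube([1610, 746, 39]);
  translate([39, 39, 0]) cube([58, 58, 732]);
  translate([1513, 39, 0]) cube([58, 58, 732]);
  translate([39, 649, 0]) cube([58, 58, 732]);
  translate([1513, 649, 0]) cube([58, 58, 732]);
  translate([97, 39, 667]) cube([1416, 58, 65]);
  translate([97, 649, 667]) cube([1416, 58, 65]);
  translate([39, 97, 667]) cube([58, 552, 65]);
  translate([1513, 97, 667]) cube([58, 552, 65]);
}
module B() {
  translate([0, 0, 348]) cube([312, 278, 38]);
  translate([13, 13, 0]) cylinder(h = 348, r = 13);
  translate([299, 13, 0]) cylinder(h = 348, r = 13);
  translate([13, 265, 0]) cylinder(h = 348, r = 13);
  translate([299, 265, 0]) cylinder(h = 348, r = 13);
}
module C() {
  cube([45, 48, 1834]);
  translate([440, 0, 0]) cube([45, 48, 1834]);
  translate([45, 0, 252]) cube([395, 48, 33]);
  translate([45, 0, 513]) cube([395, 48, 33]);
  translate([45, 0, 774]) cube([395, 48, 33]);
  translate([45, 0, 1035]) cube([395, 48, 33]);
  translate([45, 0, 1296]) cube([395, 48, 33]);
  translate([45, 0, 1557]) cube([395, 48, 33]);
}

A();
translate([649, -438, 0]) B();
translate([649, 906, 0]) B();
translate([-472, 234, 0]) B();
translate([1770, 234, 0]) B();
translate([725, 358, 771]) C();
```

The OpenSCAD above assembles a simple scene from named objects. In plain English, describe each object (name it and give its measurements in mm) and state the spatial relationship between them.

A is a table: top 1610 mm (x) × 746 mm (y), 39 mm thick, upper face at z = 771 mm, on four 58×58 mm square legs, each inset 39 mm from the nearest pair of top edges, running from z = 0 to the bottom of the top. Four apron rails, 58 mm thick and 65 mm tall, run between adjacent legs with their top edges flush with the underside of the top and their outer faces flush with the legs' outer faces.

B is a simple wooden stool: a rectangular seat 312 mm (x) by 278 mm (y), 38 mm thick, top face at z = 386 mm, on four round legs, each 26 mm in diameter. The legs rest on z = 0, each leg's axis is inset half a diameter from the nearest pair of seat edges (so the leg's bounding box is flush with the corner).

C is a straight ladder. Two 45×48 mm vertical rails, 1834 mm tall, stand 485 mm apart (outside-to-outside) with their front faces coplanar on the −y side. 6 rungs, each 48 mm deep and 33 mm tall, span between the inner faces of the rails, front faces flush with the rails. The lowest rung's underside is at z = 252 mm and rungs are spaced 261 mm apart (underside to underside).

Four stools sit around the table at the −y, +y, −x, +x sides. The ladder is on top of the table.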